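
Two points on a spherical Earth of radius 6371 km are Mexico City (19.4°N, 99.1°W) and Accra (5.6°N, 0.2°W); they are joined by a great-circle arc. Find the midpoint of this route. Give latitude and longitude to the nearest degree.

≈ (19°N, 48°W)

The haversine formula gives a central angle δ ≈ 1.684 rad (96.5°) between the endpoints.
Interpolate at f = 1/2 with slerp weights a = sin((1−f)δ)/sin δ ≈ 0.751, b = sin(fδ)/sin δ ≈ 0.751.
p = a·p₁ + b·p₂ ≈ (0.635, -0.702, 0.323); φ = arcsin(p_z) ≈ 18.82°, λ = atan2(p_y, p_x) ≈ -47.85°.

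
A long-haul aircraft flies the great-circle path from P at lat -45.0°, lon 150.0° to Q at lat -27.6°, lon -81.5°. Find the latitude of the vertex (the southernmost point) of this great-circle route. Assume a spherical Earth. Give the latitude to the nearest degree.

The great circle lies in the plane with unit normal n̂ = (p₁ × p₂)/|p₁ × p₂|.
Here n̂_z ≈ +0.491; the vertex latitude is φ_max = arccos|n̂_z| ≈ 60.6°.
Check via Clairaut: cos φ_max = |cos φ₁| · sin C = cos(45.0°)·sin(136.0°) ≈ 0.491, again giving ≈ 60.6°.

≈ -61°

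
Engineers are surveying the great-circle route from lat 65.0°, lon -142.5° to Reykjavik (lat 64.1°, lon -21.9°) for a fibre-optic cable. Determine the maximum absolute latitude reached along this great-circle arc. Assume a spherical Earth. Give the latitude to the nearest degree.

≈ 77°

The great circle lies in the plane with unit normal n̂ = (p₁ × p₂)/|p₁ × p₂|.
Here n̂_z ≈ +0.229; the vertex latitude is φ_max = arccos|n̂_z| ≈ 76.7°.
Check via Clairaut: cos φ_max = |cos φ₁| · sin C = cos(65.0°)·sin(32.9°) ≈ 0.229, again giving ≈ 76.7°.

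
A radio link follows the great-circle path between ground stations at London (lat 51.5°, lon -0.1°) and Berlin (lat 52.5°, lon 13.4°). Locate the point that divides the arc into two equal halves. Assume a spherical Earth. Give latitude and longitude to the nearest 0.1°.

Write both endpoints as unit vectors p₁, p₂ with components (cos φ cos λ, cos φ sin λ, sin φ).
The central angle between the endpoints is δ = arccos(p₁·p₂) ≈ 0.146 rad (8.4°).
Interpolate at f = 1/2 with slerp weights a = sin((1−f)δ)/sin δ ≈ 0.501, b = sin(fδ)/sin δ ≈ 0.501.
p = a·p₁ + b·p₂ ≈ (0.609, 0.070, 0.790); φ = arcsin(p_z) ≈ 52.19°, λ = atan2(p_y, p_x) ≈ 6.57°.

≈ lat 52.2°, lon 6.6°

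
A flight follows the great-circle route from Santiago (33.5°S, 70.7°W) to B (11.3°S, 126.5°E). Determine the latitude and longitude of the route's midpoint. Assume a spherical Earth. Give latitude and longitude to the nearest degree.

The haversine formula gives a central angle δ ≈ 2.309 rad (132.3°) between the endpoints.
Interpolate at f = 1/2 with slerp weights a = sin((1−f)δ)/sin δ ≈ 1.237, b = sin(fδ)/sin δ ≈ 1.237.
p = a·p₁ + b·p₂ ≈ (-0.380, 0.002, -0.925); φ = arcsin(p_z) ≈ -67.64°, λ = atan2(p_y, p_x) ≈ 179.77°.

≈ (68°S, 180°E)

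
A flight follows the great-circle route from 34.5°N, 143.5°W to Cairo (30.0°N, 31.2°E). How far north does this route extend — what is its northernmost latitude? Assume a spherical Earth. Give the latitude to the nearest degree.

The great circle lies in the plane with unit normal n̂ = (p₁ × p₂)/|p₁ × p₂|.
Here n̂_z ≈ +0.073; the vertex latitude is φ_max = arccos|n̂_z| ≈ 85.8°.
Check via Clairaut: cos φ_max = |cos φ₁| · sin C = cos(34.5°)·sin(5.1°) ≈ 0.073, again giving ≈ 85.8°.

≈ 86°N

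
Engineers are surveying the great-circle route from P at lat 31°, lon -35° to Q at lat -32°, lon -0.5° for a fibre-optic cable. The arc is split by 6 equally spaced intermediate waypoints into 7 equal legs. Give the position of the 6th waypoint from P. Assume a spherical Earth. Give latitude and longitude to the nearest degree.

≈ lat -23°, lon -6°

Convert each endpoint to a unit vector on the sphere (x = cos φ cos λ, y = cos φ sin λ, z = sin φ).
The central angle between the endpoints is δ = arccos(p₁·p₂) ≈ 1.239 rad (71.0°).
Interpolate at f = 6/7 with slerp weights a = sin((1−f)δ)/sin δ ≈ 0.186, b = sin(fδ)/sin δ ≈ 0.924.
p = a·p₁ + b·p₂ ≈ (0.914, -0.098, -0.394); φ = arcsin(p_z) ≈ -23.18°, λ = atan2(p_y, p_x) ≈ -6.14°.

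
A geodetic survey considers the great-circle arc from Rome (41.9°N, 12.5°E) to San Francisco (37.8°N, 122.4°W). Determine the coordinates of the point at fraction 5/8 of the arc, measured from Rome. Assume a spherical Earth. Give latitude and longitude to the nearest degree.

≈ 62°N, 84°W

Convert each endpoint to a unit vector on the sphere (x = cos φ cos λ, y = cos φ sin λ, z = sin φ).
The central angle between the endpoints is δ = arccos(p₁·p₂) ≈ 1.577 rad (90.3°).
Interpolate at f = 5/8 with slerp weights a = sin((1−f)δ)/sin δ ≈ 0.557, b = sin(fδ)/sin δ ≈ 0.833.
p = a·p₁ + b·p₂ ≈ (0.052, -0.466, 0.883); φ = arcsin(p_z) ≈ 62.02°, λ = atan2(p_y, p_x) ≈ -83.62°.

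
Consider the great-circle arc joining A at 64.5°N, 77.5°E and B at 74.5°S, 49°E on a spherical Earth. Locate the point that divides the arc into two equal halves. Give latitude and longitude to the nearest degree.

Convert each endpoint to a unit vector on the sphere (x = cos φ cos λ, y = cos φ sin λ, z = sin φ).
The central angle between the endpoints is δ = arccos(p₁·p₂) ≈ 2.448 rad (140.2°).
Interpolate at f = 1/2 with slerp weights a = sin((1−f)δ)/sin δ ≈ 1.470, b = sin(fδ)/sin δ ≈ 1.470.
p = a·p₁ + b·p₂ ≈ (0.395, 0.914, -0.090); φ = arcsin(p_z) ≈ -5.15°, λ = atan2(p_y, p_x) ≈ 66.65°.

≈ 5°S, 67°E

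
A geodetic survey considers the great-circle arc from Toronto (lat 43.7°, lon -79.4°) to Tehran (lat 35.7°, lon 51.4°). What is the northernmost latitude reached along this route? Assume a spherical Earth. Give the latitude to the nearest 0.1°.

The great circle lies in the plane with unit normal n̂ = (p₁ × p₂)/|p₁ × p₂|.
Here n̂_z ≈ +0.445; the vertex latitude is φ_max = arccos|n̂_z| ≈ 63.6°.
Check via Clairaut: cos φ_max = |cos φ₁| · sin C = cos(43.7°)·sin(37.9°) ≈ 0.445, again giving ≈ 63.6°.

≈ 63.6°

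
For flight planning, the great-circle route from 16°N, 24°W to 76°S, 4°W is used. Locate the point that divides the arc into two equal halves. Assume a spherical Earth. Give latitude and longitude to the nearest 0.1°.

Write both endpoints as unit vectors p₁, p₂ with components (cos φ cos λ, cos φ sin λ, sin φ).
The central angle between the endpoints is δ = arccos(p₁·p₂) ≈ 1.620 rad (92.8°).
Interpolate at f = 1/2 with slerp weights a = sin((1−f)δ)/sin δ ≈ 0.725, b = sin(fδ)/sin δ ≈ 0.725.
p = a·p₁ + b·p₂ ≈ (0.812, -0.296, -0.504); φ = arcsin(p_z) ≈ -30.24°, λ = atan2(p_y, p_x) ≈ -20.02°.

≈ 30.2°S, 20.0°W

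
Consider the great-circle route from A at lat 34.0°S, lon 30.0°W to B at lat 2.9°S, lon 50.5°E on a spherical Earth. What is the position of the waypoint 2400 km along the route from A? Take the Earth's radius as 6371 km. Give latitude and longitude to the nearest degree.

Write both endpoints as unit vectors p₁, p₂ with components (cos φ cos λ, cos φ sin λ, sin φ).
The central angle between the endpoints is δ = arccos(p₁·p₂) ≈ 1.405 rad (80.5°). The total great-circle distance is δ·R ≈ 1.405 × 6371 ≈ 8952 km, so the target fraction is f = 2400/8952 ≈ 0.268.
Interpolate at f ≈ 0.268 with slerp weights a = sin((1−f)δ)/sin δ ≈ 0.868, b = sin(fδ)/sin δ ≈ 0.373.
p = a·p₁ + b·p₂ ≈ (0.860, -0.073, -0.504); φ = arcsin(p_z) ≈ -30.29°, λ = atan2(p_y, p_x) ≈ -4.82°.

≈ lat 30°S, lon 5°W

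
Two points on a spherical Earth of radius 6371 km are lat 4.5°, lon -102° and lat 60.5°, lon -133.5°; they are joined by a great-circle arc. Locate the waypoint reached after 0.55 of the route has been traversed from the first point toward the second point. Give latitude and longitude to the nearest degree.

≈ lat 36°, lon -114°

Write both endpoints as unit vectors p₁, p₂ with components (cos φ cos λ, cos φ sin λ, sin φ).
The central angle between the endpoints is δ = arccos(p₁·p₂) ≈ 1.062 rad (60.9°).
Interpolate at f = 0.55 with slerp weights a = sin((1−f)δ)/sin δ ≈ 0.527, b = sin(fδ)/sin δ ≈ 0.631.
p = a·p₁ + b·p₂ ≈ (-0.323, -0.739, 0.591); φ = arcsin(p_z) ≈ 36.22°, λ = atan2(p_y, p_x) ≈ -113.62°.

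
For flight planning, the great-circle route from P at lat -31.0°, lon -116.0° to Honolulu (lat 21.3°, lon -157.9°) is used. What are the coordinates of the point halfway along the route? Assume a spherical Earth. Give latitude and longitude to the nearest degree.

≈ lat -5°, lon -138°

Convert each endpoint to a unit vector on the sphere (x = cos φ cos λ, y = cos φ sin λ, z = sin φ).
The central angle between the endpoints is δ = arccos(p₁·p₂) ≈ 1.151 rad (66.0°).
Interpolate at f = 1/2 with slerp weights a = sin((1−f)δ)/sin δ ≈ 0.596, b = sin(fδ)/sin δ ≈ 0.596.
p = a·p₁ + b·p₂ ≈ (-0.739, -0.668, -0.090); φ = arcsin(p_z) ≈ -5.19°, λ = atan2(p_y, p_x) ≈ -137.86°.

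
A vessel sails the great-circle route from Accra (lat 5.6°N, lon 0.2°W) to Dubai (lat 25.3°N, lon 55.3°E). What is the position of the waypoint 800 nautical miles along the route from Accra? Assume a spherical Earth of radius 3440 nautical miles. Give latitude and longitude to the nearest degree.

The haversine formula gives a central angle δ ≈ 0.987 rad (56.5°) between the endpoints. The total great-circle distance is δ·R ≈ 0.987 × 3440 ≈ 3395 nmi, so the target fraction is f = 800/3395 ≈ 0.236.
Interpolate at f ≈ 0.236 with slerp weights a = sin((1−f)δ)/sin δ ≈ 0.821, b = sin(fδ)/sin δ ≈ 0.276.
p = a·p₁ + b·p₂ ≈ (0.959, 0.202, 0.198); φ = arcsin(p_z) ≈ 11.43°, λ = atan2(p_y, p_x) ≈ 11.92°.

≈ lat 11°N, lon 12°E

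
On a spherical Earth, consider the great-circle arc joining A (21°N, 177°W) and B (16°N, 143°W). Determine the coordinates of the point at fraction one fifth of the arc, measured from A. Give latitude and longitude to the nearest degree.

≈ (21°N, 170°W)

The haversine formula gives a central angle δ ≈ 0.568 rad (32.6°) between the endpoints.
Interpolate at f = 1/5 with slerp weights a = sin((1−f)δ)/sin δ ≈ 0.816, b = sin(fδ)/sin δ ≈ 0.211.
p = a·p₁ + b·p₂ ≈ (-0.922, -0.162, 0.350); φ = arcsin(p_z) ≈ 20.52°, λ = atan2(p_y, p_x) ≈ -170.05°.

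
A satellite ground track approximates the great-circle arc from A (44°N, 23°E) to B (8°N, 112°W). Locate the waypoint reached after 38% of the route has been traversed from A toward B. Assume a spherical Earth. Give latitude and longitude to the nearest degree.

Convert each endpoint to a unit vector on the sphere (x = cos φ cos λ, y = cos φ sin λ, z = sin φ).
The central angle between the endpoints is δ = arccos(p₁·p₂) ≈ 1.990 rad (114.0°).
Interpolate at f = 0.38 with slerp weights a = sin((1−f)δ)/sin δ ≈ 1.033, b = sin(fδ)/sin δ ≈ 0.751.
p = a·p₁ + b·p₂ ≈ (0.405, -0.399, 0.822); φ = arcsin(p_z) ≈ 55.31°, λ = atan2(p_y, p_x) ≈ -44.56°.

≈ (55°N, 45°W)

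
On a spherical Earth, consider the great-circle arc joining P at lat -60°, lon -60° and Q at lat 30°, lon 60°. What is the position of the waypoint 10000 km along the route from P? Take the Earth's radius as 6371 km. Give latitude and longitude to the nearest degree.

≈ lat -5°, lon 38°

Convert each endpoint to a unit vector on the sphere (x = cos φ cos λ, y = cos φ sin λ, z = sin φ).
The central angle between the endpoints is δ = arccos(p₁·p₂) ≈ 2.278 rad (130.5°). The total great-circle distance is δ·R ≈ 2.278 × 6371 ≈ 14512 km, so the target fraction is f = 10000/14512 ≈ 0.689.
Interpolate at f ≈ 0.689 with slerp weights a = sin((1−f)δ)/sin δ ≈ 0.855, b = sin(fδ)/sin δ ≈ 1.315.
p = a·p₁ + b·p₂ ≈ (0.783, 0.616, -0.083); φ = arcsin(p_z) ≈ -4.77°, λ = atan2(p_y, p_x) ≈ 38.18°.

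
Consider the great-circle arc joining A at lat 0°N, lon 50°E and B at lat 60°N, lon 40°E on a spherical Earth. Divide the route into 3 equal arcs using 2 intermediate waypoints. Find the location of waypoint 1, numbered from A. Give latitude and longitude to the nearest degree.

The haversine formula gives a central angle δ ≈ 1.056 rad (60.5°) between the endpoints.
Interpolate at f = 1/3 with slerp weights a = sin((1−f)δ)/sin δ ≈ 0.744, b = sin(fδ)/sin δ ≈ 0.396.
p = a·p₁ + b·p₂ ≈ (0.630, 0.697, 0.343); φ = arcsin(p_z) ≈ 20.06°, λ = atan2(p_y, p_x) ≈ 47.90°.

≈ lat 20°N, lon 48°E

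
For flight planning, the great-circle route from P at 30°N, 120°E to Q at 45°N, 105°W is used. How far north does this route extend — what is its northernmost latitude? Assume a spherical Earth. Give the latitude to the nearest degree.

The great circle lies in the plane with unit normal n̂ = (p₁ × p₂)/|p₁ × p₂|.
Here n̂_z ≈ +0.434; the vertex latitude is φ_max = arccos|n̂_z| ≈ 64.3°.
Check via Clairaut: cos φ_max = |cos φ₁| · sin C = cos(30.0°)·sin(30.1°) ≈ 0.434, again giving ≈ 64.3°.

≈ 64°N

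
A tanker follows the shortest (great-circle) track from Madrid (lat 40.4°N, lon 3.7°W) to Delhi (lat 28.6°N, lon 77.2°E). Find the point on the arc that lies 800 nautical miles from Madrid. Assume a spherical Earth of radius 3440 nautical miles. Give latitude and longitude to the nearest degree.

Convert each endpoint to a unit vector on the sphere (x = cos φ cos λ, y = cos φ sin λ, z = sin φ).
The central angle between the endpoints is δ = arccos(p₁·p₂) ≈ 1.142 rad (65.4°). The total great-circle distance is δ·R ≈ 1.142 × 3440 ≈ 3928 nmi, so the target fraction is f = 800/3928 ≈ 0.204.
Interpolate at f ≈ 0.204 with slerp weights a = sin((1−f)δ)/sin δ ≈ 0.868, b = sin(fδ)/sin δ ≈ 0.253.
p = a·p₁ + b·p₂ ≈ (0.709, 0.174, 0.684); φ = arcsin(p_z) ≈ 43.13°, λ = atan2(p_y, p_x) ≈ 13.82°.

≈ lat 43°N, lon 14°E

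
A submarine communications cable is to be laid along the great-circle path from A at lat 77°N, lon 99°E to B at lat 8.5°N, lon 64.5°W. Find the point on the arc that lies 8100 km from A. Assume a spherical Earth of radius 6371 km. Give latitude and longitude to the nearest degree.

Write both endpoints as unit vectors p₁, p₂ with components (cos φ cos λ, cos φ sin λ, sin φ).
The central angle between the endpoints is δ = arccos(p₁·p₂) ≈ 1.640 rad (94.0°). The total great-circle distance is δ·R ≈ 1.640 × 6371 ≈ 10449 km, so the target fraction is f = 8100/10449 ≈ 0.775.
Interpolate at f ≈ 0.775 with slerp weights a = sin((1−f)δ)/sin δ ≈ 0.361, b = sin(fδ)/sin δ ≈ 0.958.
p = a·p₁ + b·p₂ ≈ (0.395, -0.775, 0.494); φ = arcsin(p_z) ≈ 29.58°, λ = atan2(p_y, p_x) ≈ -62.98°.

≈ lat 30°N, lon 63°W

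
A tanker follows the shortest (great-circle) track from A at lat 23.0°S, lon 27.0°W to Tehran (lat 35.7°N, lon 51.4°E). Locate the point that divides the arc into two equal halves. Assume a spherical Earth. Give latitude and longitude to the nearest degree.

≈ lat 8°N, lon 9°E

From cos δ = sin φ₁ sin φ₂ + cos φ₁ cos φ₂ cos Δλ, the central angle is δ ≈ 1.649 rad (94.5°).
Interpolate at f = 1/2 with slerp weights a = sin((1−f)δ)/sin δ ≈ 0.736, b = sin(fδ)/sin δ ≈ 0.736.
p = a·p₁ + b·p₂ ≈ (0.977, 0.160, 0.142); φ = arcsin(p_z) ≈ 8.16°, λ = atan2(p_y, p_x) ≈ 9.28°.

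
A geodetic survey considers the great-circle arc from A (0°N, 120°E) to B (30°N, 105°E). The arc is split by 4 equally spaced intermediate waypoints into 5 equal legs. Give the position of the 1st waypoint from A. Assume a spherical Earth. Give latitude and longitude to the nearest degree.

≈ (6°N, 117°E)

Write both endpoints as unit vectors p₁, p₂ with components (cos φ cos λ, cos φ sin λ, sin φ).
The central angle between the endpoints is δ = arccos(p₁·p₂) ≈ 0.580 rad (33.2°).
Interpolate at f = 1/5 with slerp weights a = sin((1−f)δ)/sin δ ≈ 0.817, b = sin(fδ)/sin δ ≈ 0.211.
p = a·p₁ + b·p₂ ≈ (-0.456, 0.884, 0.106); φ = arcsin(p_z) ≈ 6.06°, λ = atan2(p_y, p_x) ≈ 117.27°.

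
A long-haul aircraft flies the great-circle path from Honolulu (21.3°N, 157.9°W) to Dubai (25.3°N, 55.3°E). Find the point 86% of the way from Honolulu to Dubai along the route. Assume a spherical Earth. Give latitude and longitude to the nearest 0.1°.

≈ 38.4°N, 68.7°E

Write both endpoints as unit vectors p₁, p₂ with components (cos φ cos λ, cos φ sin λ, sin φ).
The central angle between the endpoints is δ = arccos(p₁·p₂) ≈ 2.153 rad (123.3°).
Interpolate at f = 0.86 with slerp weights a = sin((1−f)δ)/sin δ ≈ 0.355, b = sin(fδ)/sin δ ≈ 1.150.
p = a·p₁ + b·p₂ ≈ (0.285, 0.730, 0.621); φ = arcsin(p_z) ≈ 38.36°, λ = atan2(p_y, p_x) ≈ 68.67°.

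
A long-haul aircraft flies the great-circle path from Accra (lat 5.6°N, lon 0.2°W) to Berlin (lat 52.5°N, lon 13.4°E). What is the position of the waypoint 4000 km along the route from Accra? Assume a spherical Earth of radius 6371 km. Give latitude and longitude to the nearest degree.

≈ lat 41°N, lon 8°E

The haversine formula gives a central angle δ ≈ 0.842 rad (48.2°) between the endpoints. The total great-circle distance is δ·R ≈ 0.842 × 6371 ≈ 5362 km, so the target fraction is f = 4000/5362 ≈ 0.746.
Interpolate at f ≈ 0.746 with slerp weights a = sin((1−f)δ)/sin δ ≈ 0.284, b = sin(fδ)/sin δ ≈ 0.788.
p = a·p₁ + b·p₂ ≈ (0.750, 0.110, 0.653); φ = arcsin(p_z) ≈ 40.75°, λ = atan2(p_y, p_x) ≈ 8.36°.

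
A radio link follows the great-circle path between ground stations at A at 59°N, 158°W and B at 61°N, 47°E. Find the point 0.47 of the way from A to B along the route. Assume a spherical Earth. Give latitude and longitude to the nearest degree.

From cos δ = sin φ₁ sin φ₂ + cos φ₁ cos φ₂ cos Δλ, the central angle is δ ≈ 1.020 rad (58.4°).
Interpolate at f = 0.47 with slerp weights a = sin((1−f)δ)/sin δ ≈ 0.604, b = sin(fδ)/sin δ ≈ 0.541.
p = a·p₁ + b·p₂ ≈ (-0.109, 0.075, 0.991); φ = arcsin(p_z) ≈ 82.36°, λ = atan2(p_y, p_x) ≈ 145.44°.

≈ 82°N, 145°E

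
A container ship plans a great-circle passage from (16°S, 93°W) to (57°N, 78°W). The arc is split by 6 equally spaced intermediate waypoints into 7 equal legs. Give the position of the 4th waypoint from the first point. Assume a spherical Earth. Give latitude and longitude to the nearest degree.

The haversine formula gives a central angle δ ≈ 1.293 rad (74.1°) between the endpoints.
Interpolate at f = 4/7 with slerp weights a = sin((1−f)δ)/sin δ ≈ 0.547, b = sin(fδ)/sin δ ≈ 0.700.
p = a·p₁ + b·p₂ ≈ (0.052, -0.898, 0.436); φ = arcsin(p_z) ≈ 25.88°, λ = atan2(p_y, p_x) ≈ -86.70°.

≈ (26°N, 87°W)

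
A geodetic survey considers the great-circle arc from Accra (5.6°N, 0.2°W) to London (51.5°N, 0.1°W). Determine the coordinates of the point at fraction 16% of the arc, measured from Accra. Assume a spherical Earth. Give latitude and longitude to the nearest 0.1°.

Convert each endpoint to a unit vector on the sphere (x = cos φ cos λ, y = cos φ sin λ, z = sin φ).
The central angle between the endpoints is δ = arccos(p₁·p₂) ≈ 0.801 rad (45.9°).
Interpolate at f = 0.16 with slerp weights a = sin((1−f)δ)/sin δ ≈ 0.868, b = sin(fδ)/sin δ ≈ 0.178.
p = a·p₁ + b·p₂ ≈ (0.975, -0.003, 0.224); φ = arcsin(p_z) ≈ 12.94°, λ = atan2(p_y, p_x) ≈ -0.19°.

≈ (12.9°N, 0.2°W)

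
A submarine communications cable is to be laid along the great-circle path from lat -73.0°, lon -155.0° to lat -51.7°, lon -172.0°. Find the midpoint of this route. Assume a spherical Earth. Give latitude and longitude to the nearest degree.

≈ lat -63°, lon -167°

From cos δ = sin φ₁ sin φ₂ + cos φ₁ cos φ₂ cos Δλ, the central angle is δ ≈ 0.393 rad (22.5°).
Interpolate at f = 1/2 with slerp weights a = sin((1−f)δ)/sin δ ≈ 0.510, b = sin(fδ)/sin δ ≈ 0.510.
p = a·p₁ + b·p₂ ≈ (-0.448, -0.107, -0.888); φ = arcsin(p_z) ≈ -62.58°, λ = atan2(p_y, p_x) ≈ -166.57°.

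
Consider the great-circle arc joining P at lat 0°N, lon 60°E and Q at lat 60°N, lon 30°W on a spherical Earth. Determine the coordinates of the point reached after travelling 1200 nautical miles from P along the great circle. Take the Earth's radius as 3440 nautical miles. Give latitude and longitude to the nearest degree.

Write both endpoints as unit vectors p₁, p₂ with components (cos φ cos λ, cos φ sin λ, sin φ).
The central angle between the endpoints is δ = arccos(p₁·p₂) ≈ 1.571 rad (90.0°). The total great-circle distance is δ·R ≈ 1.571 × 3440 ≈ 5404 nmi, so the target fraction is f = 1200/5404 ≈ 0.222.
Interpolate at f ≈ 0.222 with slerp weights a = sin((1−f)δ)/sin δ ≈ 0.940, b = sin(fδ)/sin δ ≈ 0.342.
p = a·p₁ + b·p₂ ≈ (0.618, 0.728, 0.296); φ = arcsin(p_z) ≈ 17.22°, λ = atan2(p_y, p_x) ≈ 49.69°.

≈ lat 17°N, lon 50°E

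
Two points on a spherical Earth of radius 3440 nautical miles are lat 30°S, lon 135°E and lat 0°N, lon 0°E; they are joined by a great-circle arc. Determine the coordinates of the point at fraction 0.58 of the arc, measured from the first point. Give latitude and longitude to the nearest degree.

≈ lat 31°S, lon 46°E

Write both endpoints as unit vectors p₁, p₂ with components (cos φ cos λ, cos φ sin λ, sin φ).
The central angle between the endpoints is δ = arccos(p₁·p₂) ≈ 2.230 rad (127.8°).
Interpolate at f = 0.58 with slerp weights a = sin((1−f)δ)/sin δ ≈ 1.019, b = sin(fδ)/sin δ ≈ 1.217.
p = a·p₁ + b·p₂ ≈ (0.593, 0.624, -0.509); φ = arcsin(p_z) ≈ -30.63°, λ = atan2(p_y, p_x) ≈ 46.48°.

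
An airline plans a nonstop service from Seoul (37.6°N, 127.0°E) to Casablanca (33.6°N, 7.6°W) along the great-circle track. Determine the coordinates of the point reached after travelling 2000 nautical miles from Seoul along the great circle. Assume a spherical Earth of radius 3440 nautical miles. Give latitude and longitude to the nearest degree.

≈ (59°N, 87°E)

Write both endpoints as unit vectors p₁, p₂ with components (cos φ cos λ, cos φ sin λ, sin φ).
The central angle between the endpoints is δ = arccos(p₁·p₂) ≈ 1.697 rad (97.2°). The total great-circle distance is δ·R ≈ 1.697 × 3440 ≈ 5837 nmi, so the target fraction is f = 2000/5837 ≈ 0.343.
Interpolate at f ≈ 0.343 with slerp weights a = sin((1−f)δ)/sin δ ≈ 0.905, b = sin(fδ)/sin δ ≈ 0.554.
p = a·p₁ + b·p₂ ≈ (0.025, 0.512, 0.859); φ = arcsin(p_z) ≈ 59.17°, λ = atan2(p_y, p_x) ≈ 87.16°.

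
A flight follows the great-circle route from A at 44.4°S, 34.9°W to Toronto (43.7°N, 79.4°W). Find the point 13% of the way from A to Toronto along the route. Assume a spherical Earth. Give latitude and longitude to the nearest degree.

The haversine formula gives a central angle δ ≈ 1.686 rad (96.6°) between the endpoints.
Interpolate at f = 0.13 with slerp weights a = sin((1−f)δ)/sin δ ≈ 1.001, b = sin(fδ)/sin δ ≈ 0.219.
p = a·p₁ + b·p₂ ≈ (0.616, -0.565, -0.549); φ = arcsin(p_z) ≈ -33.32°, λ = atan2(p_y, p_x) ≈ -42.53°.

≈ 33°S, 43°W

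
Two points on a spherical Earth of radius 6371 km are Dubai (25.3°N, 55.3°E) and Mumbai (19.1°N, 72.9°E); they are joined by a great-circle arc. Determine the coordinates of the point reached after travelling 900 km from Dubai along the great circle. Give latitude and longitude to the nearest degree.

≈ 23°N, 64°E

The haversine formula gives a central angle δ ≈ 0.304 rad (17.4°) between the endpoints. The total great-circle distance is δ·R ≈ 0.304 × 6371 ≈ 1936 km, so the target fraction is f = 900/1936 ≈ 0.465.
Interpolate at f ≈ 0.465 with slerp weights a = sin((1−f)δ)/sin δ ≈ 0.541, b = sin(fδ)/sin δ ≈ 0.470.
p = a·p₁ + b·p₂ ≈ (0.409, 0.827, 0.385); φ = arcsin(p_z) ≈ 22.66°, λ = atan2(p_y, p_x) ≈ 63.68°.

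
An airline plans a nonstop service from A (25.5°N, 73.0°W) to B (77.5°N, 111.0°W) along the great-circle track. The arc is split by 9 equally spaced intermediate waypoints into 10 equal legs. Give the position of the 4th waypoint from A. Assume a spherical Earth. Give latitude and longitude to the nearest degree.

Convert each endpoint to a unit vector on the sphere (x = cos φ cos λ, y = cos φ sin λ, z = sin φ).
The central angle between the endpoints is δ = arccos(p₁·p₂) ≈ 0.959 rad (55.0°).
Interpolate at f = 4/10 with slerp weights a = sin((1−f)δ)/sin δ ≈ 0.665, b = sin(fδ)/sin δ ≈ 0.457.
p = a·p₁ + b·p₂ ≈ (0.140, -0.666, 0.733); φ = arcsin(p_z) ≈ 47.10°, λ = atan2(p_y, p_x) ≈ -78.13°.

≈ (47°N, 78°W)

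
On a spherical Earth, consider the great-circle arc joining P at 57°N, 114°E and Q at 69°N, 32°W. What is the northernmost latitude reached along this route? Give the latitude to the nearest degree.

The great circle lies in the plane with unit normal n̂ = (p₁ × p₂)/|p₁ × p₂|.
Here n̂_z ≈ -0.139; the vertex latitude is φ_max = arccos|n̂_z| ≈ 82.0°.

≈ 82°N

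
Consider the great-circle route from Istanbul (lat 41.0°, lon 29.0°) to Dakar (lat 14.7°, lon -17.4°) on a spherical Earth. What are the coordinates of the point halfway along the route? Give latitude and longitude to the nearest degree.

Write both endpoints as unit vectors p₁, p₂ with components (cos φ cos λ, cos φ sin λ, sin φ).
The central angle between the endpoints is δ = arccos(p₁·p₂) ≈ 0.837 rad (47.9°).
Interpolate at f = 1/2 with slerp weights a = sin((1−f)δ)/sin δ ≈ 0.547, b = sin(fδ)/sin δ ≈ 0.547.
p = a·p₁ + b·p₂ ≈ (0.866, 0.042, 0.498); φ = arcsin(p_z) ≈ 29.86°, λ = atan2(p_y, p_x) ≈ 2.77°.

≈ lat 30°, lon 3°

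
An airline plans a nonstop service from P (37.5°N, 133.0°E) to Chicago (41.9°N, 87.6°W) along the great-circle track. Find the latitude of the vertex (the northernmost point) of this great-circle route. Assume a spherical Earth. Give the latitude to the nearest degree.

≈ 67°N

The great circle lies in the plane with unit normal n̂ = (p₁ × p₂)/|p₁ × p₂|.
Here n̂_z ≈ +0.385; the vertex latitude is φ_max = arccos|n̂_z| ≈ 67.4°.
Check via Clairaut: cos φ_max = |cos φ₁| · sin C = cos(37.5°)·sin(29.0°) ≈ 0.385, again giving ≈ 67.4°.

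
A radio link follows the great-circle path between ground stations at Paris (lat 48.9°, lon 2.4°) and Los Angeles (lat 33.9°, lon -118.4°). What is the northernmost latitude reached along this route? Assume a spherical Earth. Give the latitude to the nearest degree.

The great circle lies in the plane with unit normal n̂ = (p₁ × p₂)/|p₁ × p₂|.
Here n̂_z ≈ -0.473; the vertex latitude is φ_max = arccos|n̂_z| ≈ 61.7°.
Check via Clairaut: cos φ_max = |cos φ₁| · sin C = cos(48.9°)·sin(46.1°) ≈ 0.473, again giving ≈ 61.7°.

≈ 62°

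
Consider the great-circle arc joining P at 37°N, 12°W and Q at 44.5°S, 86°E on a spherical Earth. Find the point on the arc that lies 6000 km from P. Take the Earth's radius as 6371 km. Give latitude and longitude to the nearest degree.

Convert each endpoint to a unit vector on the sphere (x = cos φ cos λ, y = cos φ sin λ, z = sin φ).
The central angle between the endpoints is δ = arccos(p₁·p₂) ≈ 2.096 rad (120.1°). The total great-circle distance is δ·R ≈ 2.096 × 6371 ≈ 13351 km, so the target fraction is f = 6000/13351 ≈ 0.449.
Interpolate at f ≈ 0.449 with slerp weights a = sin((1−f)δ)/sin δ ≈ 1.057, b = sin(fδ)/sin δ ≈ 0.934.
p = a·p₁ + b·p₂ ≈ (0.872, 0.489, -0.019); φ = arcsin(p_z) ≈ -1.09°, λ = atan2(p_y, p_x) ≈ 29.31°.

≈ 1°S, 29°E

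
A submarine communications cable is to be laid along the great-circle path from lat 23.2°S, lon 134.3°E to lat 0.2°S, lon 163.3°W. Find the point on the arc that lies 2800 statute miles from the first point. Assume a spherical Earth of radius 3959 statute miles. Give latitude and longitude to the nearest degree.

≈ lat 10°S, lon 175°E

The haversine formula gives a central angle δ ≈ 1.129 rad (64.7°) between the endpoints. The total great-circle distance is δ·R ≈ 1.129 × 3959 ≈ 4471 mi, so the target fraction is f = 2800/4471 ≈ 0.626.
Interpolate at f ≈ 0.626 with slerp weights a = sin((1−f)δ)/sin δ ≈ 0.453, b = sin(fδ)/sin δ ≈ 0.719.
p = a·p₁ + b·p₂ ≈ (-0.979, 0.092, -0.181); φ = arcsin(p_z) ≈ -10.43°, λ = atan2(p_y, p_x) ≈ 174.66°.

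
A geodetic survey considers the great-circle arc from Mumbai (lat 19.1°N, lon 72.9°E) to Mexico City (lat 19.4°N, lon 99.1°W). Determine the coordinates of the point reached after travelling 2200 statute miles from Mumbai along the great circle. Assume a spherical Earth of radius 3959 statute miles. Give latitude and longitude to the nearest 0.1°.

Convert each endpoint to a unit vector on the sphere (x = cos φ cos λ, y = cos φ sin λ, z = sin φ).
The central angle between the endpoints is δ = arccos(p₁·p₂) ≈ 2.456 rad (140.7°). The total great-circle distance is δ·R ≈ 2.456 × 3959 ≈ 9723 mi, so the target fraction is f = 2200/9723 ≈ 0.226.
Interpolate at f ≈ 0.226 with slerp weights a = sin((1−f)δ)/sin δ ≈ 1.494, b = sin(fδ)/sin δ ≈ 0.833.
p = a·p₁ + b·p₂ ≈ (0.291, 0.574, 0.766); φ = arcsin(p_z) ≈ 49.96°, λ = atan2(p_y, p_x) ≈ 63.11°.

≈ lat 50.0°N, lon 63.1°E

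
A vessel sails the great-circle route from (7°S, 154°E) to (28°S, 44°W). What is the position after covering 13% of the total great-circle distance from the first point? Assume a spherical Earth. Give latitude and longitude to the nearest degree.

Write both endpoints as unit vectors p₁, p₂ with components (cos φ cos λ, cos φ sin λ, sin φ).
The central angle between the endpoints is δ = arccos(p₁·p₂) ≈ 2.460 rad (140.9°).
Interpolate at f = 0.13 with slerp weights a = sin((1−f)δ)/sin δ ≈ 1.336, b = sin(fδ)/sin δ ≈ 0.499.
p = a·p₁ + b·p₂ ≈ (-0.875, 0.276, -0.397); φ = arcsin(p_z) ≈ -23.39°, λ = atan2(p_y, p_x) ≈ 162.52°.

≈ (23°S, 163°E)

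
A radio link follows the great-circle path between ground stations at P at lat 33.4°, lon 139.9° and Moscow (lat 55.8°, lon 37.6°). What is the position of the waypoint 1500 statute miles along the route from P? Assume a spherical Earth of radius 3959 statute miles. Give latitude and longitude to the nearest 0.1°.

≈ lat 49.6°, lon 120.3°

The haversine formula gives a central angle δ ≈ 1.208 rad (69.2°) between the endpoints. The total great-circle distance is δ·R ≈ 1.208 × 3959 ≈ 4781 mi, so the target fraction is f = 1500/4781 ≈ 0.314.
Interpolate at f ≈ 0.314 with slerp weights a = sin((1−f)δ)/sin δ ≈ 0.788, b = sin(fδ)/sin δ ≈ 0.396.
p = a·p₁ + b·p₂ ≈ (-0.327, 0.560, 0.761); φ = arcsin(p_z) ≈ 49.58°, λ = atan2(p_y, p_x) ≈ 120.32°.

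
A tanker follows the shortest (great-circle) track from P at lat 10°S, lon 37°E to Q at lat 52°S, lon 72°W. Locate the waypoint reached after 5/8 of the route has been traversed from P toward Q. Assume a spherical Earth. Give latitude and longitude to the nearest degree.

≈ lat 51°S, lon 14°W

Convert each endpoint to a unit vector on the sphere (x = cos φ cos λ, y = cos φ sin λ, z = sin φ).
The central angle between the endpoints is δ = arccos(p₁·p₂) ≈ 1.631 rad (93.5°).
Interpolate at f = 5/8 with slerp weights a = sin((1−f)δ)/sin δ ≈ 0.575, b = sin(fδ)/sin δ ≈ 0.853.
p = a·p₁ + b·p₂ ≈ (0.615, -0.159, -0.772); φ = arcsin(p_z) ≈ -50.58°, λ = atan2(p_y, p_x) ≈ -14.47°.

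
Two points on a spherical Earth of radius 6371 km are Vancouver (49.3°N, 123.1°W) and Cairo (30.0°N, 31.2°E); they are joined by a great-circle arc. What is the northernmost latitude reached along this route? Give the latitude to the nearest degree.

≈ 76°N

The great circle lies in the plane with unit normal n̂ = (p₁ × p₂)/|p₁ × p₂|.
Here n̂_z ≈ +0.247; the vertex latitude is φ_max = arccos|n̂_z| ≈ 75.7°.
Check via Clairaut: cos φ_max = |cos φ₁| · sin C = cos(49.3°)·sin(22.3°) ≈ 0.247, again giving ≈ 75.7°.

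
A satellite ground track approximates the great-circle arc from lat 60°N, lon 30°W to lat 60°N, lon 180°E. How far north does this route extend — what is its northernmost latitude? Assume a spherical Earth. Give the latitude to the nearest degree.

The great circle lies in the plane with unit normal n̂ = (p₁ × p₂)/|p₁ × p₂|.
Here n̂_z ≈ -0.148; the vertex latitude is φ_max = arccos|n̂_z| ≈ 81.5°.
Check via Clairaut: cos φ_max = |cos φ₁| · sin C = cos(60.0°)·sin(17.2°) ≈ 0.148, again giving ≈ 81.5°.

≈ 82°N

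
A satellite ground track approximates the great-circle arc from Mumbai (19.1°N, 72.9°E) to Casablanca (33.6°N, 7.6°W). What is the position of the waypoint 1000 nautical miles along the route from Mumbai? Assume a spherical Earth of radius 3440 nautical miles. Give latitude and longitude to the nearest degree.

≈ 27°N, 57°E

Convert each endpoint to a unit vector on the sphere (x = cos φ cos λ, y = cos φ sin λ, z = sin φ).
The central angle between the endpoints is δ = arccos(p₁·p₂) ≈ 1.255 rad (71.9°). The total great-circle distance is δ·R ≈ 1.255 × 3440 ≈ 4316 nmi, so the target fraction is f = 1000/4316 ≈ 0.232.
Interpolate at f ≈ 0.232 with slerp weights a = sin((1−f)δ)/sin δ ≈ 0.864, b = sin(fδ)/sin δ ≈ 0.302.
p = a·p₁ + b·p₂ ≈ (0.489, 0.747, 0.450); φ = arcsin(p_z) ≈ 26.72°, λ = atan2(p_y, p_x) ≈ 56.80°.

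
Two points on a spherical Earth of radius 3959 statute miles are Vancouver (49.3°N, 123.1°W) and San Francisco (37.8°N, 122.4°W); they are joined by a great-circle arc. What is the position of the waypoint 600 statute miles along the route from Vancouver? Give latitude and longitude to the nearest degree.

Write both endpoints as unit vectors p₁, p₂ with components (cos φ cos λ, cos φ sin λ, sin φ).
The central angle between the endpoints is δ = arccos(p₁·p₂) ≈ 0.201 rad (11.5°). The total great-circle distance is δ·R ≈ 0.201 × 3959 ≈ 795 mi, so the target fraction is f = 600/795 ≈ 0.754.
Interpolate at f ≈ 0.754 with slerp weights a = sin((1−f)δ)/sin δ ≈ 0.247, b = sin(fδ)/sin δ ≈ 0.757.
p = a·p₁ + b·p₂ ≈ (-0.408, -0.640, 0.651); φ = arcsin(p_z) ≈ 40.63°, λ = atan2(p_y, p_x) ≈ -122.55°.

≈ (41°N, 123°W)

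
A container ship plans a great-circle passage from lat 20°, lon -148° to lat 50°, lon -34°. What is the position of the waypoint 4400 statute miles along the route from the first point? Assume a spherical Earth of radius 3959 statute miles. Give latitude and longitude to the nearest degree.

≈ lat 56°, lon -76°

From cos δ = sin φ₁ sin φ₂ + cos φ₁ cos φ₂ cos Δλ, the central angle is δ ≈ 1.554 rad (89.1°). The total great-circle distance is δ·R ≈ 1.554 × 3959 ≈ 6154 mi, so the target fraction is f = 4400/6154 ≈ 0.715.
Interpolate at f ≈ 0.715 with slerp weights a = sin((1−f)δ)/sin δ ≈ 0.429, b = sin(fδ)/sin δ ≈ 0.896.
p = a·p₁ + b·p₂ ≈ (0.136, -0.536, 0.833); φ = arcsin(p_z) ≈ 56.45°, λ = atan2(p_y, p_x) ≈ -75.75°.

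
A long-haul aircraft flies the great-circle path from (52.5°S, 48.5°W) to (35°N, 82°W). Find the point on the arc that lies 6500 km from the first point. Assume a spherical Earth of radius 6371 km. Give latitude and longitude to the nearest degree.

≈ (3°N, 71°W)

Write both endpoints as unit vectors p₁, p₂ with components (cos φ cos λ, cos φ sin λ, sin φ).
The central angle between the endpoints is δ = arccos(p₁·p₂) ≈ 1.610 rad (92.2°). The total great-circle distance is δ·R ≈ 1.610 × 6371 ≈ 10257 km, so the target fraction is f = 6500/10257 ≈ 0.634.
Interpolate at f ≈ 0.634 with slerp weights a = sin((1−f)δ)/sin δ ≈ 0.557, b = sin(fδ)/sin δ ≈ 0.853.
p = a·p₁ + b·p₂ ≈ (0.322, -0.946, 0.048); φ = arcsin(p_z) ≈ 2.73°, λ = atan2(p_y, p_x) ≈ -71.21°.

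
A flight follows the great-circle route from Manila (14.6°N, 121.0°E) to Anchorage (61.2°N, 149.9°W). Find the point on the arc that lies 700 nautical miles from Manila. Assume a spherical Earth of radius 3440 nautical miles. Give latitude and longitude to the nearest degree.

≈ (25°N, 127°E)

Convert each endpoint to a unit vector on the sphere (x = cos φ cos λ, y = cos φ sin λ, z = sin φ).
The central angle between the endpoints is δ = arccos(p₁·p₂) ≈ 1.341 rad (76.8°). The total great-circle distance is δ·R ≈ 1.341 × 3440 ≈ 4612 nmi, so the target fraction is f = 700/4612 ≈ 0.152.
Interpolate at f ≈ 0.152 with slerp weights a = sin((1−f)δ)/sin δ ≈ 0.932, b = sin(fδ)/sin δ ≈ 0.208.
p = a·p₁ + b·p₂ ≈ (-0.551, 0.723, 0.417); φ = arcsin(p_z) ≈ 24.63°, λ = atan2(p_y, p_x) ≈ 127.31°.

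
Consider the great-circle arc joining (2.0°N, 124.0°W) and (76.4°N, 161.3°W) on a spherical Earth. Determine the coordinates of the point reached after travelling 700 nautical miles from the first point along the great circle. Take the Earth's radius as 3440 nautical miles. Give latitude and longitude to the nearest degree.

Write both endpoints as unit vectors p₁, p₂ with components (cos φ cos λ, cos φ sin λ, sin φ).
The central angle between the endpoints is δ = arccos(p₁·p₂) ≈ 1.348 rad (77.2°). The total great-circle distance is δ·R ≈ 1.348 × 3440 ≈ 4637 nmi, so the target fraction is f = 700/4637 ≈ 0.151.
Interpolate at f ≈ 0.151 with slerp weights a = sin((1−f)δ)/sin δ ≈ 0.934, b = sin(fδ)/sin δ ≈ 0.207.
p = a·p₁ + b·p₂ ≈ (-0.568, -0.789, 0.234); φ = arcsin(p_z) ≈ 13.53°, λ = atan2(p_y, p_x) ≈ -125.74°.

≈ (14°N, 126°W)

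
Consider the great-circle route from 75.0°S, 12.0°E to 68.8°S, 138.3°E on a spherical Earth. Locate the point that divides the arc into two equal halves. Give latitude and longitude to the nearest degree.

≈ 81°S, 93°E

Convert each endpoint to a unit vector on the sphere (x = cos φ cos λ, y = cos φ sin λ, z = sin φ).
The central angle between the endpoints is δ = arccos(p₁·p₂) ≈ 0.564 rad (32.3°).
Interpolate at f = 1/2 with slerp weights a = sin((1−f)δ)/sin δ ≈ 0.521, b = sin(fδ)/sin δ ≈ 0.521.
p = a·p₁ + b·p₂ ≈ (-0.009, 0.153, -0.988); φ = arcsin(p_z) ≈ -81.17°, λ = atan2(p_y, p_x) ≈ 93.27°.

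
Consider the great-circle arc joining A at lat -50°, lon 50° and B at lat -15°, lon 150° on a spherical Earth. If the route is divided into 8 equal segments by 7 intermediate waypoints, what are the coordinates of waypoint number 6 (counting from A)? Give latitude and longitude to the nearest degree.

From cos δ = sin φ₁ sin φ₂ + cos φ₁ cos φ₂ cos Δλ, the central angle is δ ≈ 1.480 rad (84.8°).
Interpolate at f = 6/8 with slerp weights a = sin((1−f)δ)/sin δ ≈ 0.363, b = sin(fδ)/sin δ ≈ 0.899.
p = a·p₁ + b·p₂ ≈ (-0.602, 0.613, -0.511); φ = arcsin(p_z) ≈ -30.73°, λ = atan2(p_y, p_x) ≈ 134.49°.

≈ lat -31°, lon 134°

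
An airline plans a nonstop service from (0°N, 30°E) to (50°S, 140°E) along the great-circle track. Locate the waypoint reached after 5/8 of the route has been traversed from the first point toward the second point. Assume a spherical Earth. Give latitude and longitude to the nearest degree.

≈ (45°S, 82°E)

Convert each endpoint to a unit vector on the sphere (x = cos φ cos λ, y = cos φ sin λ, z = sin φ).
The central angle between the endpoints is δ = arccos(p₁·p₂) ≈ 1.792 rad (102.7°).
Interpolate at f = 5/8 with slerp weights a = sin((1−f)δ)/sin δ ≈ 0.638, b = sin(fδ)/sin δ ≈ 0.923.
p = a·p₁ + b·p₂ ≈ (0.098, 0.700, -0.707); φ = arcsin(p_z) ≈ -44.98°, λ = atan2(p_y, p_x) ≈ 82.00°.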